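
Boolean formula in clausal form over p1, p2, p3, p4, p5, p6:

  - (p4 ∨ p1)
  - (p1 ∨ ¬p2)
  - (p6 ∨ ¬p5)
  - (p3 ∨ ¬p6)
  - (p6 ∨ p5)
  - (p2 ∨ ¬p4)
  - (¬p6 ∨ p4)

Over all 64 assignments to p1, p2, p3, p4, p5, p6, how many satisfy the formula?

2

The models are:
  p1=1 p2=1 p3=1 p4=1 p5=0 p6=1
  p1=1 p2=1 p3=1 p4=1 p5=1 p6=1
Count: 2.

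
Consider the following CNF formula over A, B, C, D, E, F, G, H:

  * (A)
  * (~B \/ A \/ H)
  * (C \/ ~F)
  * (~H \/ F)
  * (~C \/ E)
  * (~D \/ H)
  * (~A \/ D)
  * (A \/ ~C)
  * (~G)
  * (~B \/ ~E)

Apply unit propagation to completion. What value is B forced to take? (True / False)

False

(A) stands alone — A = True.
From (D \/ ~A) and A = True: D = True.
From (~D \/ H) and D = True: H = True.
In (F \/ ~H), ~H is now false; F must hold, so F = True.
(~F \/ C) with F = True leaves only C, so C = True.
From (~C \/ E) and C = True: E = True.
(~G) stands alone — G = False.
In (~E \/ ~B), ~E is now false; ~B must hold, so B = False.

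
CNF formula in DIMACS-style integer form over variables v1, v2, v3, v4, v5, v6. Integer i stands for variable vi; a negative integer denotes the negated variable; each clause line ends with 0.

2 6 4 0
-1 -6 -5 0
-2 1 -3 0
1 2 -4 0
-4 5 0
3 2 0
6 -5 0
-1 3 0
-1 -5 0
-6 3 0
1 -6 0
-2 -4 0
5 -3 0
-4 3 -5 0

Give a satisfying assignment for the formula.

v1=False, v2=True, v3=False, v4=False, v5=False, v6=False

Branch on v1: take v1 = False.
  then v6 is forced to False.
  then v5 is forced to False.
  then v4 is forced to False.
  then v2 is forced to True.
  then v3 is forced to False.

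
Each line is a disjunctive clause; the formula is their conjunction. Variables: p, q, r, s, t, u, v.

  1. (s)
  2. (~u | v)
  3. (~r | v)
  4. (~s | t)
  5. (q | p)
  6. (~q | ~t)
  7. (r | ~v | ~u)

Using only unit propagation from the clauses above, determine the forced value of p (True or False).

True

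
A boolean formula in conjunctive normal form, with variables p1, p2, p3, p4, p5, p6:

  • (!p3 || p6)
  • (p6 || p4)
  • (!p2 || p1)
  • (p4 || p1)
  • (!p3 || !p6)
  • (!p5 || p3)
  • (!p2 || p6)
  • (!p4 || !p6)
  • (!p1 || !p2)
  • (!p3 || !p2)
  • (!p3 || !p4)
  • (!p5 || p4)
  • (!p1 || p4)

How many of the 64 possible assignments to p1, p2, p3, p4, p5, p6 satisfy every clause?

2

Satisfying assignments:
  p1=0 p2=0 p3=0 p4=1 p5=0 p6=0
  p1=1 p2=0 p3=0 p4=1 p5=0 p6=0
That's 2 in total.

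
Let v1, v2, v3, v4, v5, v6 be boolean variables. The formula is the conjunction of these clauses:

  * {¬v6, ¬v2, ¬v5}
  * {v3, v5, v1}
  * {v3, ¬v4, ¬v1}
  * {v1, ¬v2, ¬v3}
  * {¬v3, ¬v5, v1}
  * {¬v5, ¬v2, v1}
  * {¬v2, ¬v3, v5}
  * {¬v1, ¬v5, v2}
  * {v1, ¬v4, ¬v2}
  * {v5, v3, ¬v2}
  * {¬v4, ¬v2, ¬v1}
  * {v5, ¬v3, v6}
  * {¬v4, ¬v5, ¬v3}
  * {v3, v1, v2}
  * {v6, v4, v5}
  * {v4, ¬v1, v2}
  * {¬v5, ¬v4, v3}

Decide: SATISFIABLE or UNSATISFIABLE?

SATISFIABLE

Try v1 = True.
For the remaining variables, v2 = True, v3 = True, v4 = False, v5 = True, v6 = False works.
Every clause has at least one true literal under this assignment.
So v1=T, v2=T, v3=T, v4=F, v5=T, v6=F is a satisfying assignment.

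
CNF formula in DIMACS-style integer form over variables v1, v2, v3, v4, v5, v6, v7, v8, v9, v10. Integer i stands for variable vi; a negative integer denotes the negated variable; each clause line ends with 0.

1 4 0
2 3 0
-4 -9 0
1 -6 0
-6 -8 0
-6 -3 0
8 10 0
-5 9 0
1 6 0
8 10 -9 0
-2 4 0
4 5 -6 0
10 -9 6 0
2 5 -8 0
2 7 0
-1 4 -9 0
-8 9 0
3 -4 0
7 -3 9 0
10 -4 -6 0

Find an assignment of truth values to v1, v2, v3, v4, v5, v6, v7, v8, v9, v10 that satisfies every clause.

v1=T, v2=F, v3=T, v4=T, v5=F, v6=F, v7=T, v8=F, v9=F, v10=T

Pure literal: v7 appears only positively; assign v7 = True.
Pure literal: v10 appears only positively; assign v10 = True.
Branch on v1: take v1 = True.
The remaining clauses are satisfied by v2 = False, v3 = True, v4 = True, v5 = False, v6 = False, v8 = False, v9 = False.
Every clause has at least one true literal under this assignment.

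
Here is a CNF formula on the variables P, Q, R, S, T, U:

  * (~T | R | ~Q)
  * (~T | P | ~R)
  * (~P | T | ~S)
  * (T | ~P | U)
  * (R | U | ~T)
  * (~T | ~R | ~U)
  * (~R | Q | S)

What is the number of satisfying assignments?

Case analysis on T and R:
  T=1, R=1: remaining (P,Q,S,U) ∈ {(1,0,1,0); (1,1,0,0); (1,1,1,0)} — 3.
  T=1, R=0: remaining (P,Q,S,U) ∈ {(0,0,0,1); (0,0,1,1); (1,0,0,1); (1,0,1,1)} — 4.
  T=0, R=1: 7 of the 16 assignments to (P,Q,S,U) work.
  T=0, R=0: Q free; 5 ways for (P,S,U) × 2^1 = 10.
Total: 3 + 4 + 7 + 10 = 24.

24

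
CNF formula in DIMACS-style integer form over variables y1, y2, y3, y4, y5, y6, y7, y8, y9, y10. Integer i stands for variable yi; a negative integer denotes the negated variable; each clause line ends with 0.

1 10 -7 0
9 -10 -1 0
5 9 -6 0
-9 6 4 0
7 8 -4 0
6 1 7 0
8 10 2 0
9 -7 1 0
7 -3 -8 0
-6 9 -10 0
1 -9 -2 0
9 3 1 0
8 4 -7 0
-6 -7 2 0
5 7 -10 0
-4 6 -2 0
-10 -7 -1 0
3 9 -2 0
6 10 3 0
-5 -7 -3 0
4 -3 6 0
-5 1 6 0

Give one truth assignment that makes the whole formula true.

Set y1 = True and propagate.
The remaining clauses are satisfied by y2 = True, y3 = True, y4 = False, y5 = True, y6 = True, y7 = False, y8 = False, y9 = False, y10 = False.
Every clause has at least one true literal under this assignment.

y1=True, y2=True, y3=True, y4=False, y5=True, y6=True, y7=False, y8=False, y9=False, y10=False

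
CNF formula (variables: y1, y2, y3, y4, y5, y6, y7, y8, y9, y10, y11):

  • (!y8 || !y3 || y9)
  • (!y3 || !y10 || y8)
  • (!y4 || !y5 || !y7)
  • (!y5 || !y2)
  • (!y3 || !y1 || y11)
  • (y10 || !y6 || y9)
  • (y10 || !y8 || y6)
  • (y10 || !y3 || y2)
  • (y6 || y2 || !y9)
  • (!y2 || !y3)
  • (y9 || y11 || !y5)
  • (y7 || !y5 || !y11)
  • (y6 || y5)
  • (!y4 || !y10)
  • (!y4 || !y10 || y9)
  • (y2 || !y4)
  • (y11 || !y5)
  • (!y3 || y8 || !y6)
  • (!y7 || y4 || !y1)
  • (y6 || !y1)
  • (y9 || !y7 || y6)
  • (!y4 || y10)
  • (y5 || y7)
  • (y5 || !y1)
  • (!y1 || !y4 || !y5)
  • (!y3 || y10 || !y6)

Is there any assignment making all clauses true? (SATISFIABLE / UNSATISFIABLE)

y1 occurs only negated in the remaining clauses — set y1 = False.
Try y2 = False.
  then y4 is forced to False.
The remaining clauses are satisfied by y3 = True, y5 = False, y6 = True, y7 = True, y8 = True, y9 = True, y10 = True, y11 = False.
So y1=False, y2=False, y3=True, y4=False, y5=False, y6=True, y7=True, y8=True, y9=True, y10=True, y11=False is a satisfying assignment.

SATISFIABLE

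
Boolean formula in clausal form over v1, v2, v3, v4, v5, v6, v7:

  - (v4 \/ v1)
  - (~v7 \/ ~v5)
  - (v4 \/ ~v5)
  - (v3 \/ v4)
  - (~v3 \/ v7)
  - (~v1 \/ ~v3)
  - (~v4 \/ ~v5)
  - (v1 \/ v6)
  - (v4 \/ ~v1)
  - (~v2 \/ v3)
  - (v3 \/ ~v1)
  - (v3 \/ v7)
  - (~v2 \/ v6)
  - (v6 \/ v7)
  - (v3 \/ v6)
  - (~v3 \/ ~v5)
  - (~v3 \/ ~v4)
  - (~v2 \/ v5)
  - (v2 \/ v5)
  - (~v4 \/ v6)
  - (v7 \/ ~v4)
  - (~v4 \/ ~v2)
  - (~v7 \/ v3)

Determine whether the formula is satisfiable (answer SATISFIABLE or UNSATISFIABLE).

UNSATISFIABLE

v3 = True:
  propagation gives v7=True, v5=False, v1=False, v4=True; an empty clause results — contradiction.
v3 = False:
  propagation gives v4=True, v5=False, v2=False; an empty clause results — contradiction.
Every branch closes, so no satisfying assignment exists.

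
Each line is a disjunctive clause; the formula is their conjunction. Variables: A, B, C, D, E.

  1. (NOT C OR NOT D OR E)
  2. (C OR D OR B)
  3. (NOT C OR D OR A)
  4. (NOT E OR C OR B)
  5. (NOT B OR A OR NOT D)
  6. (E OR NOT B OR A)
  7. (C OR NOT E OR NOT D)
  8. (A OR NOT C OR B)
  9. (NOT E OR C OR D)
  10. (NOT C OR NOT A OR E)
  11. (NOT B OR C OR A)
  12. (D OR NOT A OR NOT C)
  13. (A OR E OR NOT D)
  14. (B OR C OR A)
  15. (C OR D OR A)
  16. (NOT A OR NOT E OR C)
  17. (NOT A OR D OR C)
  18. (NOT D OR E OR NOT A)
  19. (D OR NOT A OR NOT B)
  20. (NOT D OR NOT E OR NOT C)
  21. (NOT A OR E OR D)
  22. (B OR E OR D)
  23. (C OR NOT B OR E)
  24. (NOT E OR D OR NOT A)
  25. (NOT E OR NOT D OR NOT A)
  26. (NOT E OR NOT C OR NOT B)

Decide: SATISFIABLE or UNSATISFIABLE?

UNSATISFIABLE

A = True:
  E = True:
    propagation gives C=True, D=True; an empty clause results — contradiction.
  E = False:
    propagation gives C=False, D=True; an empty clause results — contradiction.
A = False:
  C = True:
    propagation gives D=True, E=True; an empty clause results — contradiction.
  C = False:
    propagation gives B=False; an empty clause results — contradiction.
Every branch closes, so no satisfying assignment exists.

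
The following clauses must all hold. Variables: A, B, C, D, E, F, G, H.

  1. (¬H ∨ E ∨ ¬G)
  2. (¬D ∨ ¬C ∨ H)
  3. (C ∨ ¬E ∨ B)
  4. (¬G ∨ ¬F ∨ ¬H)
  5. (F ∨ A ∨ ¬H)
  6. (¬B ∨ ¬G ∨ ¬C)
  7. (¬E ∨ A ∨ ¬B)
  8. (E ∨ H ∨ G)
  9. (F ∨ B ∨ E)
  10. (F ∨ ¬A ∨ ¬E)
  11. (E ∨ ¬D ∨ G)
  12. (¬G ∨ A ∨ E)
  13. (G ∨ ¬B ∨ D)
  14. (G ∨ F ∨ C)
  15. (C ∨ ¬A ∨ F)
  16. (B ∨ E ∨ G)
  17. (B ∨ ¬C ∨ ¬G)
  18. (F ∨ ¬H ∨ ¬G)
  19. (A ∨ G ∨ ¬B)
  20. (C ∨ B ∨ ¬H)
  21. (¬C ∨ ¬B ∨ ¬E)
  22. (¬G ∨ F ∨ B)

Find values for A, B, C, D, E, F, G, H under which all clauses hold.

Set A = True and propagate.
For the remaining variables, B = False, C = True, D = False, E = True, F = True, G = False, H = True works.

A=T, B=F, C=T, D=F, E=T, F=T, G=F, H=T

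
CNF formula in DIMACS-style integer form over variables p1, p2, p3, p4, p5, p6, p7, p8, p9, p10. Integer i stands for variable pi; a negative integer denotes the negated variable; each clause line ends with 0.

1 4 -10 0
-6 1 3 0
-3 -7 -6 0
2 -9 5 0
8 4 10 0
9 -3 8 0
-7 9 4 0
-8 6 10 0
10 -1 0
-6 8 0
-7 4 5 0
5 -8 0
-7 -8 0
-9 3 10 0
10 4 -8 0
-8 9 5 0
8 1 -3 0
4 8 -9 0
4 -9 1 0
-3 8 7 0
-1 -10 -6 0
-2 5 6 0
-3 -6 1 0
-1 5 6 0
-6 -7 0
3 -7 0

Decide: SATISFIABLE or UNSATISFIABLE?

SATISFIABLE

p4 occurs only positively in the remaining clauses — set p4 = True.
p5 occurs only positively in the remaining clauses — set p5 = True.
Set p1 = True and propagate.
  then p10 is forced to True.
  then p6 is forced to False.
Try p3 = True.
Set p7 = False and propagate.
  then p8 is forced to True.
p2, p9 are now unconstrained; take p2 = False, p9 = False.
Every clause has at least one true literal under this assignment.
So p1=T, p2=F, p3=T, p4=T, p5=T, p6=F, p7=F, p8=T, p9=F, p10=T is a satisfying assignment.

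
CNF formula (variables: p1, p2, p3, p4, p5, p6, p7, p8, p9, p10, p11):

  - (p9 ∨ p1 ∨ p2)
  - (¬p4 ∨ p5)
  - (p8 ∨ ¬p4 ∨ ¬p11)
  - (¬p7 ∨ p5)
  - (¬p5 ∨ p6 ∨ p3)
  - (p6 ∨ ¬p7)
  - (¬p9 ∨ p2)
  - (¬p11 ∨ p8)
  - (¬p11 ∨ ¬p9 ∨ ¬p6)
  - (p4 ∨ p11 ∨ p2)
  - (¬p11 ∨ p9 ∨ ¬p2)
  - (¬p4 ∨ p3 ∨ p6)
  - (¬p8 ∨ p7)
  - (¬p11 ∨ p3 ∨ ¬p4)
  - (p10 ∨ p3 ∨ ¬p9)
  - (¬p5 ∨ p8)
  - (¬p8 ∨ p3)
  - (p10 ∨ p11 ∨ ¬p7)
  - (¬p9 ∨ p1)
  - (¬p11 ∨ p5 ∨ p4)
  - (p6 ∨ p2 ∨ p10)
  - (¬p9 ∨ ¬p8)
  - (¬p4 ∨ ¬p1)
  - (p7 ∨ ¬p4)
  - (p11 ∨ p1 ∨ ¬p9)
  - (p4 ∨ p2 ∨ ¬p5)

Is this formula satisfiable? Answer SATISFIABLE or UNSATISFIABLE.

SATISFIABLE

Pure literal: p10 appears only positively; assign p10 = True.
Set p1 = False and propagate.
  then p9 is forced to False.
  then p2 is forced to True.
  then p11 is forced to False.
Try p3 = False.
  then p8 is forced to False.
  then p5 is forced to False.
  then p4 is forced to False.
  then p7 is forced to False.
p6 is now unconstrained; take p6 = True.
Every clause has at least one true literal under this assignment.
So p1=F  p2=T  p3=F  p4=F  p5=F  p6=T  p7=F  p8=F  p9=F  p10=T  p11=F is a satisfying assignment.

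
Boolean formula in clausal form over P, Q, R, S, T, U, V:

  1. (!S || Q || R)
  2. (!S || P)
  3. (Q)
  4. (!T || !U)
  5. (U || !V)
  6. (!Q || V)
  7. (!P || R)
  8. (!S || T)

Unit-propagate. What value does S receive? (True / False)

(Q) is a unit clause: Q = True.
(!Q || V): since Q = True, the clause reduces to (V). V = True.
In (!V || U), !V is now false; U must hold, so U = True.
From (!U || !T) and U = True: T = False.
From (T || !S) and T = False: S = False.

False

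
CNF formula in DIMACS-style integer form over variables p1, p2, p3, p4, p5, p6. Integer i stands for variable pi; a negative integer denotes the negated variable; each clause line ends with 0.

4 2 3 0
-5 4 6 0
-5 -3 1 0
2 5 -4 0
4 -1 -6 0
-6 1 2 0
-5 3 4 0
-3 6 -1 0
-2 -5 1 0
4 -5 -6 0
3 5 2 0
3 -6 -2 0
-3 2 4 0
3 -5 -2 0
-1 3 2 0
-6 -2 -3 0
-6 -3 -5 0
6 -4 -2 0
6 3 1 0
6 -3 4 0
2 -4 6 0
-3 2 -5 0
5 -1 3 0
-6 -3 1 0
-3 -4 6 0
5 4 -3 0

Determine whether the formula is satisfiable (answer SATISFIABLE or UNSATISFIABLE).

UNSATISFIABLE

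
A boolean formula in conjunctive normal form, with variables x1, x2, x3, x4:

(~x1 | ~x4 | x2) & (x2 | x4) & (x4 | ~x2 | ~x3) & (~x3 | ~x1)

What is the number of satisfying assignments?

Case analysis on x2 and x4:
  x2=1, x4=1: remaining (x1,x3) ∈ {(0,0); (0,1); (1,0)} — 3.
  x2=1, x4=0: remaining (x1,x3) ∈ {(0,0); (1,0)} — 2.
  x2=0, x4=1: remaining (x1,x3) ∈ {(0,0); (0,1)} — 2.
  x2=0, x4=0: a clause becomes empty — 0.
Total: 3 + 2 + 2 + 0 = 7.

7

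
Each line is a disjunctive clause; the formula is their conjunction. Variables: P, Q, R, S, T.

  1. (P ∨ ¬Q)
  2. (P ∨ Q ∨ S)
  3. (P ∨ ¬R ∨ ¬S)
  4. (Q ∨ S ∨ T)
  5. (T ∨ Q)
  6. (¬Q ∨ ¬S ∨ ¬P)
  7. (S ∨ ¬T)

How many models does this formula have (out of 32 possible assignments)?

Satisfying assignments:
  P=0 Q=0 R=0 S=1 T=1
  P=1 Q=0 R=0 S=1 T=1
  P=1 Q=0 R=1 S=1 T=1
  P=1 Q=1 R=0 S=0 T=0
  P=1 Q=1 R=1 S=0 T=0
Count: 5.

5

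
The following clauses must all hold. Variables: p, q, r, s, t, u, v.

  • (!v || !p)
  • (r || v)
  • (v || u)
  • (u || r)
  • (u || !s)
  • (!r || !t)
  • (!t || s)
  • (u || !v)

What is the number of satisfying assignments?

18

Case analysis on u and v:
  u=1, v=1: q free; 5 ways for (p,r,s,t) × 2^1 = 10.
  u=1, v=0: forces r=1; t=0; p, q, s free → 2^3 = 8.
  u=0, v=1: a clause becomes empty — 0.
  u=0, v=0: a clause becomes empty — 0.
Total: 10 + 8 + 0 + 0 = 18.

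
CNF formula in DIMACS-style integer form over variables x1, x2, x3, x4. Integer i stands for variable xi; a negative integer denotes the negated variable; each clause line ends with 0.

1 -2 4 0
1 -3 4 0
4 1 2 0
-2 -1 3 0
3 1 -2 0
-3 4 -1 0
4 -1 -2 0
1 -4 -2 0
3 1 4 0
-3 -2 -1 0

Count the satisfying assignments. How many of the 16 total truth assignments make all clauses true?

The models are:
  x1=0 x2=0 x3=0 x4=1
  x1=0 x2=0 x3=1 x4=1
  x1=1 x2=0 x3=0 x4=0
  x1=1 x2=0 x3=0 x4=1
  x1=1 x2=0 x3=1 x4=1
That's 5 in total.

5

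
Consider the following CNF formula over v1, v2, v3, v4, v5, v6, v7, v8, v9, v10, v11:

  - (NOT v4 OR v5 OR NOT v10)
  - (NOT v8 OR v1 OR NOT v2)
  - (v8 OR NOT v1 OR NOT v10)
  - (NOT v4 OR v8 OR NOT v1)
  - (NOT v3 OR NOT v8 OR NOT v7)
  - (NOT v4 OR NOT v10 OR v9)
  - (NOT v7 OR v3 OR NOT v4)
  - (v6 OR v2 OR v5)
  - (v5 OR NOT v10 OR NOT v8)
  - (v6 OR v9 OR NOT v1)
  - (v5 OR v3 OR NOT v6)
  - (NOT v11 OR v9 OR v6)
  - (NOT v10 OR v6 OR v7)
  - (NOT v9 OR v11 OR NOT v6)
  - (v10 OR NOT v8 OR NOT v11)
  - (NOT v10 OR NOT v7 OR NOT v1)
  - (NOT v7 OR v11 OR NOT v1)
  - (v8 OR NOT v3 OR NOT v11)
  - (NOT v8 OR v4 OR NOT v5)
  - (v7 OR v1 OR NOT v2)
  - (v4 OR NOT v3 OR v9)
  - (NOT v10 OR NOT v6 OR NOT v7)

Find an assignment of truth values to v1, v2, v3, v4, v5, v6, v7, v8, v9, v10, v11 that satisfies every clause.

v1=1, v2=0, v3=0, v4=0, v5=1, v6=0, v7=0, v8=0, v9=1, v10=0, v11=0

Check each clause:
  1. (NOT v10 OR NOT v4 OR v5) — NOT v4 is true.
  2. (v1 OR NOT v8 OR NOT v2) — NOT v8 is true.
  3. (NOT v1 OR NOT v10 OR v8) — NOT v10 is true.
  4. (NOT v1 OR v8 OR NOT v4) — NOT v4 is true.
  5. (NOT v8 OR NOT v3 OR NOT v7) — NOT v8 is true.
  6. (NOT v4 OR v9 OR NOT v10) — v9 is true.
  7. (NOT v7 OR NOT v4 OR v3) — NOT v7 is true.
  8. (v5 OR v6 OR v2) — v5 is true.
  9. (NOT v8 OR v5 OR NOT v10) — NOT v8 is true.
  10. (v9 OR NOT v1 OR v6) — v9 is true.
  11. (v5 OR NOT v6 OR v3) — NOT v6 is true.
  12. (v6 OR NOT v11 OR v9) — v9 is true.
  13. (v6 OR NOT v10 OR v7) — NOT v10 is true.
  14. (NOT v6 OR NOT v9 OR v11) — NOT v6 is true.
  15. (v10 OR NOT v8 OR NOT v11) — NOT v8 is true.
  16. (NOT v1 OR NOT v7 OR NOT v10) — NOT v7 is true.
  17. (v11 OR NOT v7 OR NOT v1) — NOT v7 is true.
  18. (NOT v11 OR v8 OR NOT v3) — NOT v11 is true.
  19. (NOT v8 OR v4 OR NOT v5) — NOT v8 is true.
  20. (NOT v2 OR v1 OR v7) — v1 is true.
  21. (v9 OR v4 OR NOT v3) — v9 is true.
  22. (NOT v7 OR NOT v10 OR NOT v6) — NOT v7 is true.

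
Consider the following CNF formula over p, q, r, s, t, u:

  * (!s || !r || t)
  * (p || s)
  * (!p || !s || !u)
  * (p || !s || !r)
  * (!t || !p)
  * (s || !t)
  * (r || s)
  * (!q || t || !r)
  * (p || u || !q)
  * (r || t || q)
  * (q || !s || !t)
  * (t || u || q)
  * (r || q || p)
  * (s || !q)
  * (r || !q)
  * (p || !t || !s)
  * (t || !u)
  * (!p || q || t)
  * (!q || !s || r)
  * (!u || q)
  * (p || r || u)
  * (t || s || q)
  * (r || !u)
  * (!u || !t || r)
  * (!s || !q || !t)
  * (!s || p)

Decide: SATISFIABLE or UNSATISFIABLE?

UNSATISFIABLE

q = True:
  propagation gives s=True, r=True, t=True; an empty clause results — contradiction.
q = False:
  propagation gives u=False, t=True, p=False, s=True; an empty clause results — contradiction.
Every branch closes, so no satisfying assignment exists.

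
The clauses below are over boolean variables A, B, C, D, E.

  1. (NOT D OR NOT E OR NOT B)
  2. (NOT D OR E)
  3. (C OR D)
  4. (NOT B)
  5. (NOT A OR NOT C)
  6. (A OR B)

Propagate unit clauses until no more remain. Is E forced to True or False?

Unit clause (NOT B) sets B = False.
In (A OR B), B is now false; A must hold, so A = True.
(NOT C OR NOT A) with A = True leaves only NOT C, so C = False.
In (D OR C), C is now false; D must hold, so D = True.
In (NOT D OR E), NOT D is now false; E must hold, so E = True.

True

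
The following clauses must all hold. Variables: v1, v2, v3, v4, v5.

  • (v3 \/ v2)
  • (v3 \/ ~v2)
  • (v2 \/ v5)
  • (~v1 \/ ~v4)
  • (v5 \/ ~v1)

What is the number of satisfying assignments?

8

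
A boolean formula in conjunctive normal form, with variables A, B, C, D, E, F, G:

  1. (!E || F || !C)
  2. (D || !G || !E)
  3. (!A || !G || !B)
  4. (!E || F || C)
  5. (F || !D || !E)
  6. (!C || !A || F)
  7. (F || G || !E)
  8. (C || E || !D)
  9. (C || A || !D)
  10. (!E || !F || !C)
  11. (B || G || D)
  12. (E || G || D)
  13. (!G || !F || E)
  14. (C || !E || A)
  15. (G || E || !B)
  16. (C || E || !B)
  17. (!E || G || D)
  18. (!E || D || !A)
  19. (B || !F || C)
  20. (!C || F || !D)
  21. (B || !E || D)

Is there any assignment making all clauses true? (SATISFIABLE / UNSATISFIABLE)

Try A = True.
Set B = False and propagate.
Try C = False.
  then F is forced to False.
  then E is forced to False.
  then D is forced to False.
  then G is forced to True.
So A=True, B=False, C=False, D=False, E=False, F=False, G=True is a satisfying assignment.

SATISFIABLE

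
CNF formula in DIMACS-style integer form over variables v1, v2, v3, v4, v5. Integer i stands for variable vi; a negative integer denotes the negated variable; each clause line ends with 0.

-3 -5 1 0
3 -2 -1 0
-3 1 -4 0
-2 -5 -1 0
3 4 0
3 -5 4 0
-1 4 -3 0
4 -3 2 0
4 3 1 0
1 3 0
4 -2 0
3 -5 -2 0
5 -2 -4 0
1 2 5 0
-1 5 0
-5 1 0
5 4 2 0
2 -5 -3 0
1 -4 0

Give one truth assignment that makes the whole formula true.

Try v1 = True.
  then v5 is forced to True.
  then v2 is forced to False.
  then v3 is forced to False.
  then v4 is forced to True.
Every clause has at least one true literal under this assignment.

v1=True, v2=False, v3=False, v4=True, v5=True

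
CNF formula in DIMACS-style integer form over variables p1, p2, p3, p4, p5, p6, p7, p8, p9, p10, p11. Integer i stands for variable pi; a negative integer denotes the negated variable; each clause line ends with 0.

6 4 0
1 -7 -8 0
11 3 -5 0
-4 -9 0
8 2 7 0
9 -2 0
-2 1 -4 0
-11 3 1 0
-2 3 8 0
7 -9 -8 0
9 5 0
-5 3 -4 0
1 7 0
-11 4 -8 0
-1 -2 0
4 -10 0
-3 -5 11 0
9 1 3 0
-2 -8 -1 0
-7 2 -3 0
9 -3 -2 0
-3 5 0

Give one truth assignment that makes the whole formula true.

p1 = True  p2 = False  p3 = False  p4 = False  p5 = True  p6 = True  p7 = True  p8 = False  p9 = True  p10 = False  p11 = True

p6 occurs only positively in the remaining clauses — set p6 = True.
Pure literal: p10 appears only negated; assign p10 = False.
Branch on p1: take p1 = True.
  then p2 is forced to False.
For the remaining variables, p3 = False, p4 = False, p5 = True, p7 = True, p8 = False, p9 = True, p11 = True works.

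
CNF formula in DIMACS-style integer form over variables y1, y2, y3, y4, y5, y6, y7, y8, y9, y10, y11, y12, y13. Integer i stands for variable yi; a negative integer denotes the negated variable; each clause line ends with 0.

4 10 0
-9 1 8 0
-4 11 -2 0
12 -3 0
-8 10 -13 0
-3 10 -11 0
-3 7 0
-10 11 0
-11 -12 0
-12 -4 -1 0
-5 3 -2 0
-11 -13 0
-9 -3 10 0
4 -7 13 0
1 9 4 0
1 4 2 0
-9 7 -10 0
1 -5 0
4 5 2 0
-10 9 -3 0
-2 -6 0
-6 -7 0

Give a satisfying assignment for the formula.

y1=F, y2=F, y3=T, y4=T, y5=F, y6=F, y7=T, y8=F, y9=F, y10=F, y11=F, y12=T, y13=T

Check each clause:
  1. (y4 || y10) — y4 is true.
  2. (!y9 || y8 || y1) — !y9 is true.
  3. (!y4 || !y2 || y11) — !y2 is true.
  4. (y12 || !y3) — y12 is true.
  5. (y10 || !y8 || !y13) — !y8 is true.
  6. (y10 || !y11 || !y3) — !y11 is true.
  7. (y7 || !y3) — y7 is true.
  8. (y11 || !y10) — !y10 is true.
  9. (!y11 || !y12) — !y11 is true.
  10. (!y4 || !y1 || !y12) — !y1 is true.
  11. (!y5 || y3 || !y2) — y3 is true.
  12. (!y13 || !y11) — !y11 is true.
  13. (!y9 || y10 || !y3) — !y9 is true.
  14. (!y7 || y4 || y13) — y4 is true.
  15. (y4 || y9 || y1) — y4 is true.
  16. (y2 || y4 || y1) — y4 is true.
  17. (!y10 || y7 || !y9) — !y9 is true.
  18. (!y5 || y1) — !y5 is true.
  19. (y5 || y4 || y2) — y4 is true.
  20. (!y3 || !y10 || y9) — !y10 is true.
  21. (!y6 || !y2) — !y6 is true.
  22. (!y6 || !y7) — !y6 is true.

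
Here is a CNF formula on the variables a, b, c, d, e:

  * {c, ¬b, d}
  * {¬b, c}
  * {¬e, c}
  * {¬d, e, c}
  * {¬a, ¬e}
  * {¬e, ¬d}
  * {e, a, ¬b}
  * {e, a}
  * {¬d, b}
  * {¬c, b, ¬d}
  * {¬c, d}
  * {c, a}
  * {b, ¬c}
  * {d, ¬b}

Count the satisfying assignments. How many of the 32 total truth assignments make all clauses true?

2

The models are:
  a=T b=F c=F d=F e=F
  a=T b=T c=T d=T e=F
That's 2 in total.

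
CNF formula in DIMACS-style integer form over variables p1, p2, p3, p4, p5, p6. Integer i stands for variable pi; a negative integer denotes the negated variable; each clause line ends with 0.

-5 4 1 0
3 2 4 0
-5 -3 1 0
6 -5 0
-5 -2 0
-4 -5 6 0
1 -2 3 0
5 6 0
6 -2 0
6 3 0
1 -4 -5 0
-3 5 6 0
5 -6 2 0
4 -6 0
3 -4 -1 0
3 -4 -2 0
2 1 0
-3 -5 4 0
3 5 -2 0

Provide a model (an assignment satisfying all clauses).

p1 = True, p2 = False, p3 = True, p4 = True, p5 = True, p6 = True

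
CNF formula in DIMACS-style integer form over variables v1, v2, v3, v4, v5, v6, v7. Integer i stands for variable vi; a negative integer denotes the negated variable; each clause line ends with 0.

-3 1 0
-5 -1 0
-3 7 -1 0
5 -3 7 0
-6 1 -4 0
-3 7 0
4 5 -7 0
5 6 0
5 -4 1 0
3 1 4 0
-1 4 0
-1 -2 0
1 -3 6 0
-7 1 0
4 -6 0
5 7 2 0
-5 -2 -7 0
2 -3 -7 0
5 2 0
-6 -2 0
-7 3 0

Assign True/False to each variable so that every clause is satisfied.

v1=F  v2=T  v3=F  v4=T  v5=T  v6=F  v7=F

Check each clause:
  1. {v1, ¬v3} — ¬v3 is true.
  2. {¬v5, ¬v1} — ¬v1 is true.
  3. {v7, ¬v1, ¬v3} — ¬v3 is true.
  4. {v5, v7, ¬v3} — ¬v3 is true.
  5. {¬v4, v1, ¬v6} — ¬v6 is true.
  6. {¬v3, v7} — ¬v3 is true.
  7. {v5, v4, ¬v7} — ¬v7 is true.
  8. {v5, v6} — v5 is true.
  9. {v5, v1, ¬v4} — v5 is true.
  10. {v4, v1, v3} — v4 is true.
  11. {v4, ¬v1} — v4 is true.
  12. {¬v2, ¬v1} — ¬v1 is true.
  13. {v1, ¬v3, v6} — ¬v3 is true.
  14. {¬v7, v1} — ¬v7 is true.
  15. {¬v6, v4} — ¬v6 is true.
  16. {v5, v2, v7} — v2 is true.
  17. {¬v7, ¬v5, ¬v2} — ¬v7 is true.
  18. {¬v3, v2, ¬v7} — ¬v7 is true.
  19. {v2, v5} — v2 is true.
  20. {¬v2, ¬v6} — ¬v6 is true.
  21. {¬v7, v3} — ¬v7 is true.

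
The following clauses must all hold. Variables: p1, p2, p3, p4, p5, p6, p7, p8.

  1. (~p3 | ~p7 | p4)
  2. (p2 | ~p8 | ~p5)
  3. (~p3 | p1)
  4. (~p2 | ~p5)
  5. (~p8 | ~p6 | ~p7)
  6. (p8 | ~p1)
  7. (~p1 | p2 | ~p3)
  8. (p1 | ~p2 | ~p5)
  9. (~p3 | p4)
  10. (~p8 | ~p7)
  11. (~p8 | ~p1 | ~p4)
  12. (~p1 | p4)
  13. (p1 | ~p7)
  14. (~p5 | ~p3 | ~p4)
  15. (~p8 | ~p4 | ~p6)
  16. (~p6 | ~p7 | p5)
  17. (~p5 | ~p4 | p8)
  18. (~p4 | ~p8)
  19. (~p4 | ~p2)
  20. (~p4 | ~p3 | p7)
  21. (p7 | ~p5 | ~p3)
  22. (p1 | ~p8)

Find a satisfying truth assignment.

Pure literal: p3 appears only negated; assign p3 = False.
Set p1 = False and propagate.
  then p7 is forced to False.
  then p8 is forced to False.
For the remaining variables, p2 = False, p4 = True, p5 = False, p6 = True works.
Check each clause:
  1. (~p7 | p4 | ~p3) — ~p7 is true.
  2. (~p5 | ~p8 | p2) — ~p8 is true.
  3. (~p3 | p1) — ~p3 is true.
  4. (~p5 | ~p2) — ~p5 is true.
  5. (~p7 | ~p8 | ~p6) — ~p8 is true.
  6. (p8 | ~p1) — ~p1 is true.
  7. (p2 | ~p1 | ~p3) — ~p3 is true.
  8. (p1 | ~p5 | ~p2) — ~p5 is true.
  9. (~p3 | p4) — p4 is true.
  10. (~p8 | ~p7) — ~p8 is true.
  11. (~p1 | ~p8 | ~p4) — ~p8 is true.
  12. (p4 | ~p1) — p4 is true.
  13. (p1 | ~p7) — ~p7 is true.
  14. (~p4 | ~p3 | ~p5) — ~p5 is true.
  15. (~p8 | ~p4 | ~p6) — ~p8 is true.
  16. (~p7 | ~p6 | p5) — ~p7 is true.
  17. (p8 | ~p4 | ~p5) — ~p5 is true.
  18. (~p8 | ~p4) — ~p8 is true.
  19. (~p2 | ~p4) — ~p2 is true.
  20. (~p4 | p7 | ~p3) — ~p3 is true.
  21. (p7 | ~p3 | ~p5) — ~p5 is true.
  22. (~p8 | p1) — ~p8 is true.

p1=F, p2=F, p3=F, p4=T, p5=F, p6=T, p7=F, p8=F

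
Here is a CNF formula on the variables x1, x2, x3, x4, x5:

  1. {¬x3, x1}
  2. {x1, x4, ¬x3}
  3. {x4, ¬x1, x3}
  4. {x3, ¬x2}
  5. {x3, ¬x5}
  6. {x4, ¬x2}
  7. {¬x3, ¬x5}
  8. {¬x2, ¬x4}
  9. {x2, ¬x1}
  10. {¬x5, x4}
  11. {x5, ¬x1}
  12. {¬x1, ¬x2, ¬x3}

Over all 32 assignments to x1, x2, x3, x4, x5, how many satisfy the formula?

Satisfying assignments:
  x1=F x2=F x3=F x4=F x5=F
  x1=F x2=F x3=F x4=T x5=F
That's 2 in total.

2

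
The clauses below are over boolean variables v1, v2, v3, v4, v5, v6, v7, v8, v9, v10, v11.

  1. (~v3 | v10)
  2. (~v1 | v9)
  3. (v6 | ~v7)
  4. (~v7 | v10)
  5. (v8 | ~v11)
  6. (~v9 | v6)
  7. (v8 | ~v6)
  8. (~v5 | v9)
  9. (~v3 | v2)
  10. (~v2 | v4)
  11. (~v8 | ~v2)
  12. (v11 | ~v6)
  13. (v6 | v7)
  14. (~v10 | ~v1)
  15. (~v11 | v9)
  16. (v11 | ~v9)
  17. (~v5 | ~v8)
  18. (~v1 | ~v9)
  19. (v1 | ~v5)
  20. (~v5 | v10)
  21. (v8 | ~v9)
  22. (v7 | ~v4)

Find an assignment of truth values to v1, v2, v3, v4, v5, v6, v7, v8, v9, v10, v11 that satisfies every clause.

v1=0, v2=0, v3=0, v4=0, v5=0, v6=1, v7=0, v8=1, v9=1, v10=1, v11=1

Check each clause:
  1. (~v3 | v10) — v10 is true.
  2. (v9 | ~v1) — v9 is true.
  3. (~v7 | v6) — ~v7 is true.
  4. (v10 | ~v7) — ~v7 is true.
  5. (v8 | ~v11) — v8 is true.
  6. (~v9 | v6) — v6 is true.
  7. (v8 | ~v6) — v8 is true.
  8. (~v5 | v9) — v9 is true.
  9. (v2 | ~v3) — ~v3 is true.
  10. (v4 | ~v2) — ~v2 is true.
  11. (~v2 | ~v8) — ~v2 is true.
  12. (v11 | ~v6) — v11 is true.
  13. (v7 | v6) — v6 is true.
  14. (~v10 | ~v1) — ~v1 is true.
  15. (~v11 | v9) — v9 is true.
  16. (v11 | ~v9) — v11 is true.
  17. (~v5 | ~v8) — ~v5 is true.
  18. (~v9 | ~v1) — ~v1 is true.
  19. (~v5 | v1) — ~v5 is true.
  20. (~v5 | v10) — v10 is true.
  21. (v8 | ~v9) — v8 is true.
  22. (~v4 | v7) — ~v4 is true.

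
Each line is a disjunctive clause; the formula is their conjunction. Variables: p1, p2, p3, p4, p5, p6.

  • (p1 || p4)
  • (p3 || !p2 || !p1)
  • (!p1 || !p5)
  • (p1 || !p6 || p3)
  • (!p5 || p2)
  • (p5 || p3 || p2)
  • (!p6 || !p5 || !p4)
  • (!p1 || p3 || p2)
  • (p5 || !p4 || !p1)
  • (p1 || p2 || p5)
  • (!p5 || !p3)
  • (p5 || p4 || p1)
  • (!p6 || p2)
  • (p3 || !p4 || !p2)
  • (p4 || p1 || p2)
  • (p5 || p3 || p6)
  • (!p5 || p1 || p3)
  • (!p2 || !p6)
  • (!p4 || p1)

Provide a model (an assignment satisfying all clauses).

Branch on p1: take p1 = True.
  then p5 is forced to False.
  then p4 is forced to False.
Set p2 = True and propagate.
  then p3 is forced to True.
  then p6 is forced to False.

p1 = 1, p2 = 1, p3 = 1, p4 = 0, p5 = 0, p6 = 0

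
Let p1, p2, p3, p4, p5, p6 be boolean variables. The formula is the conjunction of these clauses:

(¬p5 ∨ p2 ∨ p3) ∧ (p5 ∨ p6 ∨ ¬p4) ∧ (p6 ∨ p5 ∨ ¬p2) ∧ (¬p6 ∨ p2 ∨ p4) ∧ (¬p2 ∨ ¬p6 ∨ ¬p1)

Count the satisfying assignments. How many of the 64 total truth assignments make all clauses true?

30

Case analysis on p2 and p6:
  p2=T, p6=T: forces p1=F; p3, p4, p5 free → 2^3 = 8.
  p2=T, p6=F: forces p5=T; p1, p3, p4 free → 2^3 = 8.
  p2=F, p6=T: p1 free; 3 ways for (p3,p4,p5) × 2^1 = 6.
  p2=F, p6=F: p1 free; 4 ways for (p3,p4,p5) × 2^1 = 8.
Total: 8 + 8 + 6 + 8 = 30.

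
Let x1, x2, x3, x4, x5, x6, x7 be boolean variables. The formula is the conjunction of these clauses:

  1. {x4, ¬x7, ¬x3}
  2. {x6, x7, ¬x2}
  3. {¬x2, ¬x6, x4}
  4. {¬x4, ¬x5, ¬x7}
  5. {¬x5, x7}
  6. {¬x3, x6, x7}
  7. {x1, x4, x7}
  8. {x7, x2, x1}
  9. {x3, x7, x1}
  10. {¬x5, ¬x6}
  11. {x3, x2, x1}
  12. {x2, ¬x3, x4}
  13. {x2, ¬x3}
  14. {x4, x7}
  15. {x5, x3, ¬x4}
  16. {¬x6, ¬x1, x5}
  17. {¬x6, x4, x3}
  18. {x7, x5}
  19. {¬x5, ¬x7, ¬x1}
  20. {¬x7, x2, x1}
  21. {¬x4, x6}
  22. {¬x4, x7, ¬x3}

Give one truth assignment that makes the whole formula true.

x1=False  x2=True  x3=True  x4=True  x5=False  x6=True  x7=True

Check each clause:
  1. {¬x7, x4, ¬x3} — x4 is true.
  2. {x7, ¬x2, x6} — x6 is true.
  3. {x4, ¬x6, ¬x2} — x4 is true.
  4. {¬x5, ¬x4, ¬x7} — ¬x5 is true.
  5. {x7, ¬x5} — ¬x5 is true.
  6. {¬x3, x6, x7} — x6 is true.
  7. {x7, x4, x1} — x4 is true.
  8. {x1, x7, x2} — x2 is true.
  9. {x3, x1, x7} — x3 is true.
  10. {¬x5, ¬x6} — ¬x5 is true.
  11. {x1, x3, x2} — x2 is true.
  12. {x4, ¬x3, x2} — x2 is true.
  13. {x2, ¬x3} — x2 is true.
  14. {x4, x7} — x4 is true.
  15. {x3, ¬x4, x5} — x3 is true.
  16. {¬x6, x5, ¬x1} — ¬x1 is true.
  17. {¬x6, x3, x4} — x3 is true.
  18. {x5, x7} — x7 is true.
  19. {¬x1, ¬x5, ¬x7} — ¬x5 is true.
  20. {x2, ¬x7, x1} — x2 is true.
  21. {¬x4, x6} — x6 is true.
  22. {x7, ¬x3, ¬x4} — x7 is true.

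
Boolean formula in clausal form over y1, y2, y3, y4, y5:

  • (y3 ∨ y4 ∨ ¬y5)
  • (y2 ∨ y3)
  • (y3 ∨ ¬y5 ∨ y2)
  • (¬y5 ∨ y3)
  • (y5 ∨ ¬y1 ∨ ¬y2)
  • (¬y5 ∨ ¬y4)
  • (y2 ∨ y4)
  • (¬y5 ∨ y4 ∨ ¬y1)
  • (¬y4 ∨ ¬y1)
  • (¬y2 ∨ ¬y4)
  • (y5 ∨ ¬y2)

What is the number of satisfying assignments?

2

Satisfying assignments:
  y1=0 y2=0 y3=1 y4=1 y5=0
  y1=0 y2=1 y3=1 y4=0 y5=1
That's 2 in total.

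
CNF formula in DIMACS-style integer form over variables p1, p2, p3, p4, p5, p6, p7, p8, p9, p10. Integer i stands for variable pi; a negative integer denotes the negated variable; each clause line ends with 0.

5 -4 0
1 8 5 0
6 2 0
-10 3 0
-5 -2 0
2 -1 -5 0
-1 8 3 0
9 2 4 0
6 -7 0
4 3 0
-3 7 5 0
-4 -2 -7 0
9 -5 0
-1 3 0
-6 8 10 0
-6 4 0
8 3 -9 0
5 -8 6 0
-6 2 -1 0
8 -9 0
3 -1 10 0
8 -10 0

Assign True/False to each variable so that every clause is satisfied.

p1 = F, p2 = F, p3 = T, p4 = T, p5 = T, p6 = T, p7 = F, p8 = T, p9 = T, p10 = F

Set p1 = False and propagate.
Set p2 = False and propagate.
  then p6 is forced to True.
  then p4 is forced to True.
  then p5 is forced to True.
  then p9 is forced to True.
  then p8 is forced to True.
Branch on p3: take p3 = True.
p7, p10 are now unconstrained; take p7 = False, p10 = False.
Every clause has at least one true literal under this assignment.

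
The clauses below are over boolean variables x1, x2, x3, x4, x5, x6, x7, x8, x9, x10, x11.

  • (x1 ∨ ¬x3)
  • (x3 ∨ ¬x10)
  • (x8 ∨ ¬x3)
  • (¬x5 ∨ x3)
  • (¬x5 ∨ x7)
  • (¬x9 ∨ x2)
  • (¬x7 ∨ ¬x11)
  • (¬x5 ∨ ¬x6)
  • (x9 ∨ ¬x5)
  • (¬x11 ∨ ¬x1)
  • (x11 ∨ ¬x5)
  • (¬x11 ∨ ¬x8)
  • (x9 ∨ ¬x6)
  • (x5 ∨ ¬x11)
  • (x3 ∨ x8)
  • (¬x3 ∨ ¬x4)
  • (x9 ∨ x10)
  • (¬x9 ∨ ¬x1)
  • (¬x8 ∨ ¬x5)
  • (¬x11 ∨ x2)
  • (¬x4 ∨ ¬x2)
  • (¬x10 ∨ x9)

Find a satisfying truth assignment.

x4 occurs only negated in the remaining clauses — set x4 = False.
Set x1 = False and propagate.
  then x3 is forced to False.
  then x10 is forced to False.
  then x5 is forced to False.
  then x11 is forced to False.
  then x8 is forced to True.
  then x9 is forced to True.
  then x2 is forced to True.
x6, x7 are now unconstrained; take x6 = True, x7 = True.

x1 = 0, x2 = 1, x3 = 0, x4 = 0, x5 = 0, x6 = 1, x7 = 1, x8 = 1, x9 = 1, x10 = 0, x11 = 0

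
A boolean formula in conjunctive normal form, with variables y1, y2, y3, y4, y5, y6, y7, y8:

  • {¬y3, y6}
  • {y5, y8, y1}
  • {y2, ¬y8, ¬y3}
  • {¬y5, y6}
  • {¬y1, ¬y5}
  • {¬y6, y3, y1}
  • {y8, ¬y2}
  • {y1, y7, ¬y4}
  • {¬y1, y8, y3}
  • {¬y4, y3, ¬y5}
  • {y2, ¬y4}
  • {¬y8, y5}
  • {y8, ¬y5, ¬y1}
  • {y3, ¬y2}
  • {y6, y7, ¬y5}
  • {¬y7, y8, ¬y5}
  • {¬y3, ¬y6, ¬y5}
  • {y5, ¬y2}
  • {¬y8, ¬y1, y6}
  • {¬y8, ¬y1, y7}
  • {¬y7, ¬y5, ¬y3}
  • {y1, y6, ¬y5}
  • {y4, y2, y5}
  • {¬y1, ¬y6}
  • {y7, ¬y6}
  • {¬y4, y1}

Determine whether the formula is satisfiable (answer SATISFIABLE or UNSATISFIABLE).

UNSATISFIABLE

y5 = True:
  propagation gives y6=True, y1=False, y3=True; an empty clause results — contradiction.
y5 = False:
  propagation gives y8=False, y1=True, y2=False, y3=True; an empty clause results — contradiction.
Every branch closes, so no satisfying assignment exists.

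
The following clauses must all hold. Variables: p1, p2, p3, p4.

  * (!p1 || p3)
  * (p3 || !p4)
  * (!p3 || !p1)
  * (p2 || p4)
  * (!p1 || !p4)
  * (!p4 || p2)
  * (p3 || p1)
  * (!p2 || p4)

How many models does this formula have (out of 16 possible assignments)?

1

Satisfying assignments:
  p1=0 p2=1 p3=1 p4=1
That's 1 in total.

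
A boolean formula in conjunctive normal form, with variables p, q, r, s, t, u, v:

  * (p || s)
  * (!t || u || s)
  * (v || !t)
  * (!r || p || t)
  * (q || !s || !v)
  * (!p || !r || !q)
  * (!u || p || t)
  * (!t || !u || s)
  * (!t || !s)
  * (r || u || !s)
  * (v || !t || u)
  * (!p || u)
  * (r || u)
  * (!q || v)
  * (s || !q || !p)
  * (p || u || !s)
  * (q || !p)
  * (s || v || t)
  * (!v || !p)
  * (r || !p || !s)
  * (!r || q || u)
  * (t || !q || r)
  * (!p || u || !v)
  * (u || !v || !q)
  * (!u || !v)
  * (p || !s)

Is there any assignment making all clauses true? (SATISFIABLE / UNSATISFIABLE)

UNSATISFIABLE

p = True:
  propagation gives u=True, q=True, r=False, v=True; an empty clause results — contradiction.
p = False:
  propagation gives s=True; an empty clause results — contradiction.
Every branch closes, so no satisfying assignment exists.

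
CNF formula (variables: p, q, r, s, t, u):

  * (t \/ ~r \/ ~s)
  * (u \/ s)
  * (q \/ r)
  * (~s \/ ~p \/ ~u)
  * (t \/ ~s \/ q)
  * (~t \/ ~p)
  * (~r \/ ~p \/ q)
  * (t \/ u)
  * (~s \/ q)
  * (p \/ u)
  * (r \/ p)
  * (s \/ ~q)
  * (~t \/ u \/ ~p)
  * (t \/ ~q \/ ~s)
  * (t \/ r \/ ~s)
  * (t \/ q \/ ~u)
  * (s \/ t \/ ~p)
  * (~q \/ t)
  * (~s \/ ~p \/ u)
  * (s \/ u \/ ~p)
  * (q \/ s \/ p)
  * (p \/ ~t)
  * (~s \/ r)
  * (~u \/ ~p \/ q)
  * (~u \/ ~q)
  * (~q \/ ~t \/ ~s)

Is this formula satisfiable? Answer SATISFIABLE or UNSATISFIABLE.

UNSATISFIABLE

s = True:
  propagation gives q=True, t=True; an empty clause results — contradiction.
s = False:
  propagation gives u=True, q=False, r=True, p=False; an empty clause results — contradiction.
Every branch closes, so no satisfying assignment exists.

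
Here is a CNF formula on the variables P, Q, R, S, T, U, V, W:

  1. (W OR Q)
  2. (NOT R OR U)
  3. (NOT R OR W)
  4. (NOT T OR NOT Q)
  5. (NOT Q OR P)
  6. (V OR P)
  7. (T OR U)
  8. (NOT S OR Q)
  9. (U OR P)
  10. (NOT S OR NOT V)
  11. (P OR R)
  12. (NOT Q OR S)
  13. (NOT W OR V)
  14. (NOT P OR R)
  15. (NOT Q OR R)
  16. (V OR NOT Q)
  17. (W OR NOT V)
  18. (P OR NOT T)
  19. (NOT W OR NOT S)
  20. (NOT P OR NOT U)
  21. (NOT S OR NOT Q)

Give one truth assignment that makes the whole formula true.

P = False  Q = False  R = True  S = False  T = False  U = True  V = True  W = True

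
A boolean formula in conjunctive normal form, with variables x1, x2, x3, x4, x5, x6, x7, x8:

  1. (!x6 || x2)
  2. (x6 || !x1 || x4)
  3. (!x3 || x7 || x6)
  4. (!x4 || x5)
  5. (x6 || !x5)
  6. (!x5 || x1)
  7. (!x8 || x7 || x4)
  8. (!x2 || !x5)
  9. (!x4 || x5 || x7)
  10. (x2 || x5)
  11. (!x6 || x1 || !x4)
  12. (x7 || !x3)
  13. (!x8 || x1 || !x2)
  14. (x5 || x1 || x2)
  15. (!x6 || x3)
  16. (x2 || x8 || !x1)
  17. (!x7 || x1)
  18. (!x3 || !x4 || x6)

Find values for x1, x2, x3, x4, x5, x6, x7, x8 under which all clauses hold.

x1=T, x2=T, x3=T, x4=F, x5=F, x6=T, x7=T, x8=F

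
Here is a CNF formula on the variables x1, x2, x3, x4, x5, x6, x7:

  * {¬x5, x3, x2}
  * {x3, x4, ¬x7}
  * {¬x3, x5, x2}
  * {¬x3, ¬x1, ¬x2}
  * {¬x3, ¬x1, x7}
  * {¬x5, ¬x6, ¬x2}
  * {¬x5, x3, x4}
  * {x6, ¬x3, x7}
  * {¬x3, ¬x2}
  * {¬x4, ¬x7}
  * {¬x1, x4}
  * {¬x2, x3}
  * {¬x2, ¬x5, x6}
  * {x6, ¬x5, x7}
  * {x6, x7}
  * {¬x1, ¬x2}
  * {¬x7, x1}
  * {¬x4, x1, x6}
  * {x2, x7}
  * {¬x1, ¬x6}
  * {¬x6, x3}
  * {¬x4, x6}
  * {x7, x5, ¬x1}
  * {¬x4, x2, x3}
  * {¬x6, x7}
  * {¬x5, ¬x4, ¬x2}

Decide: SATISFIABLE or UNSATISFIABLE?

x2 = True:
  propagation gives x3=False; an empty clause results — contradiction.
x2 = False:
  propagation gives x7=True, x4=False, x3=True, x5=True; an empty clause results — contradiction.
Every branch closes, so no satisfying assignment exists.

UNSATISFIABLE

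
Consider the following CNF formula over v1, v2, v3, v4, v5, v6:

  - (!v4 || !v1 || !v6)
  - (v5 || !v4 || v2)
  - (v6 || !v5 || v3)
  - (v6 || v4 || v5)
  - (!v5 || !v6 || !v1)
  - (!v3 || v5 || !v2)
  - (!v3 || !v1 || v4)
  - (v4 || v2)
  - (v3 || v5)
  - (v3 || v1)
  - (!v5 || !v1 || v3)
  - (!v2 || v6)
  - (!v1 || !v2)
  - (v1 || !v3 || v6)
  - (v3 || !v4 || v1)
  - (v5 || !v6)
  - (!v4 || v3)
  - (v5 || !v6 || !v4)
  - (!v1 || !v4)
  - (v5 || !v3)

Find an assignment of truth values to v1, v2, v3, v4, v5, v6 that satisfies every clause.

v1 = F, v2 = T, v3 = T, v4 = F, v5 = T, v6 = T

Branch on v1: take v1 = False.
  then v3 is forced to True.
  then v6 is forced to True.
  then v5 is forced to True.
Set v2 = True and propagate.
v4 is now unconstrained; take v4 = False.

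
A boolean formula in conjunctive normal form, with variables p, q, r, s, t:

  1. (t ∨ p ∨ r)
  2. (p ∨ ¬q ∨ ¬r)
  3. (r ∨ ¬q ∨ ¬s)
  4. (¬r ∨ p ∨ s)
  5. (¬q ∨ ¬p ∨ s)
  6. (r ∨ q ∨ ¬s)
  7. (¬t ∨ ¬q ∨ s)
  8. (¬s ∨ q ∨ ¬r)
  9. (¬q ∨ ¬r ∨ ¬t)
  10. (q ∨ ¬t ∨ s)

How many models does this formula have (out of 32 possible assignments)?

The models are:
  p=T q=F r=F s=F t=F
  p=T q=F r=T s=F t=F
  p=T q=T r=T s=T t=F
That's 3 in total.

3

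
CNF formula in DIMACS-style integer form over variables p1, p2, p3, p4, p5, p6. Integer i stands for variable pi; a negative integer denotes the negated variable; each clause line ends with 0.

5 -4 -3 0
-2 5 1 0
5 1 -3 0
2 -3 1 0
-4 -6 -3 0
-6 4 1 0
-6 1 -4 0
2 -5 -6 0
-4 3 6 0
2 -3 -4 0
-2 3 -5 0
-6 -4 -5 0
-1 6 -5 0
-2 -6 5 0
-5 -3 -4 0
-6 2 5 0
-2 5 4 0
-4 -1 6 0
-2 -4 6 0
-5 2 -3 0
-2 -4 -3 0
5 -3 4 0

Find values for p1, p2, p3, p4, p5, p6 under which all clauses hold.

p1=False, p2=False, p3=False, p4=False, p5=False, p6=False

Set p1 = False and propagate.
For the remaining variables, p2 = False, p3 = False, p4 = False, p5 = False, p6 = False works.
Check each clause:
  1. (NOT p4 OR NOT p3 OR p5) — NOT p4 is true.
  2. (p1 OR p5 OR NOT p2) — NOT p2 is true.
  3. (p1 OR p5 OR NOT p3) — NOT p3 is true.
  4. (p1 OR NOT p3 OR p2) — NOT p3 is true.
  5. (NOT p3 OR NOT p6 OR NOT p4) — NOT p6 is true.
  6. (p4 OR p1 OR NOT p6) — NOT p6 is true.
  7. (NOT p4 OR NOT p6 OR p1) — NOT p6 is true.
  8. (NOT p6 OR NOT p5 OR p2) — NOT p6 is true.
  9. (p6 OR NOT p4 OR p3) — NOT p4 is true.
  10. (NOT p4 OR p2 OR NOT p3) — NOT p4 is true.
  11. (NOT p5 OR NOT p2 OR p3) — NOT p5 is true.
  12. (NOT p6 OR NOT p4 OR NOT p5) — NOT p6 is true.
  13. (p6 OR NOT p1 OR NOT p5) — NOT p5 is true.
  14. (p5 OR NOT p2 OR NOT p6) — NOT p6 is true.
  15. (NOT p5 OR NOT p4 OR NOT p3) — NOT p5 is true.
  16. (NOT p6 OR p5 OR p2) — NOT p6 is true.
  17. (NOT p2 OR p5 OR p4) — NOT p2 is true.
  18. (NOT p4 OR NOT p1 OR p6) — NOT p4 is true.
  19. (NOT p4 OR p6 OR NOT p2) — NOT p4 is true.
  20. (p2 OR NOT p3 OR NOT p5) — NOT p5 is true.
  21. (NOT p3 OR NOT p4 OR NOT p2) — NOT p4 is true.
  22. (p4 OR p5 OR NOT p3) — NOT p3 is true.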